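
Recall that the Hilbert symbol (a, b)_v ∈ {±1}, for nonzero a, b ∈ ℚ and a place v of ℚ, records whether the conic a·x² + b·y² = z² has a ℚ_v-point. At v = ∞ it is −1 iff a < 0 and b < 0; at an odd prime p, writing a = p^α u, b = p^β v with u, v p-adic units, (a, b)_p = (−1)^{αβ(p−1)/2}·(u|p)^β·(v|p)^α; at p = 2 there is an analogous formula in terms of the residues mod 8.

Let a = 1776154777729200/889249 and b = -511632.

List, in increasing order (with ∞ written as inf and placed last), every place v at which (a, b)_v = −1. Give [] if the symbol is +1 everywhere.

Mod squares: a ≡ 323, b ≡ -3553. Check v ∈ {∞, 2, 3, 5, 11, 17, 19, 23, 41}.
v=11: a=11^4·(≡3), b=11^1·(≡7) mod 11; (3|11)=+1, (7|11)=-1; (−1)^{4·1·5}·(+1)^1·(-1)^4 = +1.
v=5: a=5^2·(≡2), b=5^0·(≡3) mod 5; (2|5)=-1, (3|5)=-1; (−1)^{2·0·2}·(-1)^0·(-1)^2 = +1.
v=2: v_2(a)=4, v_2(b)=4; units ≡ 3, 7 (mod 8); ε·ε+αω+βω = 1·1+4·0+4·1 ≡ 1  ⇒  (a,b)_2 = -1.
v=17: a=17^3·(≡15), b=17^1·(≡11) mod 17; (15|17)=+1, (11|17)=-1; (−1)^{3·1·8}·(+1)^1·(-1)^3 = -1.
v=3: a=3^2·(≡2), b=3^2·(≡2) mod 3; (2|3)=-1, (2|3)=-1; (−1)^{2·2·1}·(-1)^2·(-1)^2 = +1.
v=19: a=19^3·(≡4), b=19^1·(≡14) mod 19; (4|19)=+1, (14|19)=-1; (−1)^{3·1·9}·(+1)^1·(-1)^3 = +1.
v=∞: 323 > 0 and -3553 < 0  ⇒  (a,b)_∞ = +1.
v=41: a=41^-2·(≡25), b=41^0·(≡7) mod 41; (25|41)=+1, (7|41)=-1; (−1)^{-2·0·20}·(+1)^0·(-1)^-2 = +1.
v=23: a=23^-2·(≡9), b=23^0·(≡3) mod 23; (9|23)=+1, (3|23)=+1; (−1)^{-2·0·11}·(+1)^0·(+1)^-2 = +1.
|Ram(323, -3553)| = 2, even; anisotropic at {2, 17}.

[2, 17]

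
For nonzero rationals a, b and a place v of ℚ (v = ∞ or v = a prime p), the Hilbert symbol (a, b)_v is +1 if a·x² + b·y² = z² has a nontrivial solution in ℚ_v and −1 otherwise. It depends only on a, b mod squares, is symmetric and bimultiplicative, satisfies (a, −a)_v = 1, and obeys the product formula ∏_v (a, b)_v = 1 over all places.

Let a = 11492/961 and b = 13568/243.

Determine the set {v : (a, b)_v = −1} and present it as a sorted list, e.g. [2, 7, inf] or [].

(a, b) ≡ (17, 159) mod (ℚ^×)²; places V = {2, 3, 13, 17, 31, 53, ∞}.
(a,b)_3: α=0, u≡2; β=-5, v≡2 (mod 3); (2|3)=-1, (2|3)=-1; sign (−1)^0·-1^-5·-1^0 = -1.
(a,b)_53: α=0, u≡29; β=1, v≡51 (mod 53); (29|53)=+1, (51|53)=-1; sign (−1)^0·+1^1·-1^0 = +1.
(a,b)_17: α=1, u≡9; β=0, v≡14 (mod 17); (9|17)=+1, (14|17)=-1; sign (−1)^0·+1^0·-1^1 = -1.
(a,b)_13: α=2, u≡10; β=0, v≡1 (mod 13); (10|13)=+1, (1|13)=+1; sign (−1)^0·+1^0·+1^2 = +1.
(a,b)_31: α=-2, u≡22; β=0, v≡2 (mod 31); (22|31)=-1, (2|31)=+1; sign (−1)^0·-1^0·+1^-2 = +1.
(a,b)_∞: sgn(17)=+, sgn(159)=+, so +1.
(a,b)_2: α=2, β=8; u≡1, v≡7 (mod 8); ε(u)ε(v)=0·1, αω(v)=2·0, βω(u)=8·0; sum ≡ 0  ⇒  +1.
Ram(17, 159) = {3, 17}; no ℚ_3-point on the conic.

[3, 17]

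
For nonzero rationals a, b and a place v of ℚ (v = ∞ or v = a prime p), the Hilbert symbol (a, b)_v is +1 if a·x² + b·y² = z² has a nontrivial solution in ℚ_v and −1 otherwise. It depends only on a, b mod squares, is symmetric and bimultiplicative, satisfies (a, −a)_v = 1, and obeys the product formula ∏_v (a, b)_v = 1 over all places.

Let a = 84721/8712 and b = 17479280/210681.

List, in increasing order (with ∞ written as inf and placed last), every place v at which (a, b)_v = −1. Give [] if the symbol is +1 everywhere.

Mod squares: a ≡ 3458, b ≡ 455. Check v ∈ {∞, 2, 3, 5, 7, 11, 13, 17, 19}.
v=∞: 3458 > 0 and 455 > 0  ⇒  (a,b)_∞ = +1.
v=11: a=11^-2·(≡9), b=11^0·(≡3) mod 11; (9|11)=+1, (3|11)=+1; (−1)^{-2·0·5}·(+1)^0·(+1)^-2 = +1.
v=19: a=19^1·(≡7), b=19^0·(≡15) mod 19; (7|19)=+1, (15|19)=-1; (−1)^{1·0·9}·(+1)^0·(-1)^1 = -1.
v=5: a=5^0·(≡3), b=5^1·(≡1) mod 5; (3|5)=-1, (1|5)=+1; (−1)^{0·1·2}·(-1)^1·(+1)^0 = -1.
v=13: a=13^1·(≡2), b=13^1·(≡3) mod 13; (2|13)=-1, (3|13)=+1; (−1)^{1·1·6}·(-1)^1·(+1)^1 = -1.
v=17: a=17^0·(≡14), b=17^-2·(≡9) mod 17; (14|17)=-1, (9|17)=+1; (−1)^{0·-2·8}·(-1)^-2·(+1)^0 = +1.
v=3: a=3^-2·(≡2), b=3^-6·(≡2) mod 3; (2|3)=-1, (2|3)=-1; (−1)^{-2·-6·1}·(-1)^-6·(-1)^-2 = +1.
v=7: a=7^3·(≡4), b=7^5·(≡2) mod 7; (4|7)=+1, (2|7)=+1; (−1)^{3·5·3}·(+1)^5·(+1)^3 = -1.
v=2: v_2(a)=-3, v_2(b)=4; units ≡ 1, 7 (mod 8); ε·ε+αω+βω = 0·1+-3·0+4·0 ≡ 0  ⇒  (a,b)_2 = +1.
(3458, 455 / ℚ) ramifies at {5, 7, 13, 19}: a division algebra.

[5, 7, 13, 19]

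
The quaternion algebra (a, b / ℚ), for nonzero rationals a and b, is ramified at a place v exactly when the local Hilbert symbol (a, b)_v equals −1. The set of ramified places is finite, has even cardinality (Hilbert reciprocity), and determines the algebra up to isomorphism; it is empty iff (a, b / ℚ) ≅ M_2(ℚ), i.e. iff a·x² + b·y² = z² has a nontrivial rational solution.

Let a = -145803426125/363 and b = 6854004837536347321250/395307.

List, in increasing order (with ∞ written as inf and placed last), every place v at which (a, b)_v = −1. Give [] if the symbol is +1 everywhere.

[5, 41]

Mod squares: a ≡ -15, b ≡ 4182. Check v ∈ {∞, 2, 3, 5, 7, 11, 17, 41, 53}.
v=5: a=5^3·(≡2), b=5^4·(≡2) mod 5; (2|5)=-1, (2|5)=-1; (−1)^{3·4·2}·(-1)^4·(-1)^3 = -1.
v=3: a=3^-1·(≡1), b=3^-3·(≡2) mod 3; (1|3)=+1, (2|3)=-1; (−1)^{-1·-3·1}·(+1)^-3·(-1)^-1 = +1.
v=53: a=53^0·(≡47), b=53^2·(≡51) mod 53; (47|53)=+1, (51|53)=-1; (−1)^{0·2·26}·(+1)^2·(-1)^0 = +1.
v=7: a=7^4·(≡5), b=7^8·(≡5) mod 7; (5|7)=-1, (5|7)=-1; (−1)^{4·8·3}·(-1)^8·(-1)^4 = +1.
v=41: a=41^2·(≡29), b=41^3·(≡36) mod 41; (29|41)=-1, (36|41)=+1; (−1)^{2·3·20}·(-1)^3·(+1)^2 = -1.
v=2: v_2(a)=0, v_2(b)=1; units ≡ 1, 3 (mod 8); ε·ε+αω+βω = 0·1+0·1+1·0 ≡ 0  ⇒  (a,b)_2 = +1.
v=11: a=11^-2·(≡2), b=11^-4·(≡7) mod 11; (2|11)=-1, (7|11)=-1; (−1)^{-2·-4·5}·(-1)^-4·(-1)^-2 = +1.
v=∞: -15 < 0 and 4182 > 0  ⇒  (a,b)_∞ = +1.
v=17: a=17^2·(≡8), b=17^3·(≡16) mod 17; (8|17)=+1, (16|17)=+1; (−1)^{2·3·8}·(+1)^3·(+1)^2 = +1.
Ram(-15, 4182) = {5, 41}; no ℚ_5-point on the conic.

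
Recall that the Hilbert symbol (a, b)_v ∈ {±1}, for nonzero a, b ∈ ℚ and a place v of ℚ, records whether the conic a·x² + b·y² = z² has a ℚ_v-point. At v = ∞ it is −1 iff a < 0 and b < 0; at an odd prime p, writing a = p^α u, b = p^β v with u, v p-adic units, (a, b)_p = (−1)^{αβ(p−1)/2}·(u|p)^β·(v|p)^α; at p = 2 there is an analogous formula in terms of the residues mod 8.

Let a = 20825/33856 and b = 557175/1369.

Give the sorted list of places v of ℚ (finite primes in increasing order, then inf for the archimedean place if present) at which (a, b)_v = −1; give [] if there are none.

(a, b) ≡ (17, 22287) mod (ℚ^×)²; places V = {2, 3, 5, 7, 17, 19, 23, 37, ∞}.
(a,b)_23: α=-2, u≡21; β=1, v≡12 (mod 23); (21|23)=-1, (12|23)=+1; sign (−1)^0·-1^1·+1^-2 = -1.
(a,b)_3: α=0, u≡2; β=1, v≡1 (mod 3); (2|3)=-1, (1|3)=+1; sign (−1)^0·-1^1·+1^0 = -1.
(a,b)_∞: sgn(17)=+, sgn(22287)=+, so +1.
(a,b)_2: α=-6, β=0; u≡1, v≡7 (mod 8); ε(u)ε(v)=0·1, αω(v)=-6·0, βω(u)=0·0; sum ≡ 0  ⇒  +1.
(a,b)_5: α=2, u≡3; β=2, v≡3 (mod 5); (3|5)=-1, (3|5)=-1; sign (−1)^0·-1^2·-1^2 = +1.
(a,b)_19: α=0, u≡9; β=1, v≡8 (mod 19); (9|19)=+1, (8|19)=-1; sign (−1)^0·+1^1·-1^0 = +1.
(a,b)_37: α=0, u≡31; β=-2, v≡29 (mod 37); (31|37)=-1, (29|37)=-1; sign (−1)^0·-1^-2·-1^0 = +1.
(a,b)_17: α=1, u≡2; β=1, v≡15 (mod 17); (2|17)=+1, (15|17)=+1; sign (−1)^0·+1^1·+1^1 = +1.
(a,b)_7: α=2, u≡3; β=0, v≡6 (mod 7); (3|7)=-1, (6|7)=-1; sign (−1)^0·-1^0·-1^2 = +1.
Ram(17, 22287) = {3, 23}; no ℚ_3-point on the conic.

[3, 23]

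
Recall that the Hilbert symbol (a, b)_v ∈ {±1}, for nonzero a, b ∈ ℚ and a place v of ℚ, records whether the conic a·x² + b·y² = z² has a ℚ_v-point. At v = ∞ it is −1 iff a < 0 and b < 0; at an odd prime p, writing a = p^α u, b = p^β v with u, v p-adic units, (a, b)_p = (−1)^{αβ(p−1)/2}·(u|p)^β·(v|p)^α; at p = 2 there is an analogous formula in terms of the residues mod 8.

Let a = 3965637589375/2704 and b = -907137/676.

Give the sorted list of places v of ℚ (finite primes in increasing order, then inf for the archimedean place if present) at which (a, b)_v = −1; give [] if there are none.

[2, 17]

(a, b) ≡ (7, -17) mod (ℚ^×)²; places V = {2, 3, 5, 7, 11, 13, 17, 23, ∞}.
(a,b)_3: α=0, u≡1; β=2, v≡1 (mod 3); (1|3)=+1, (1|3)=+1; sign (−1)^0·+1^2·+1^0 = +1.
(a,b)_∞: sgn(7)=+, sgn(-17)=−, so +1.
(a,b)_7: α=3, u≡2; β=2, v≡4 (mod 7); (2|7)=+1, (4|7)=+1; sign (−1)^0·+1^2·+1^3 = +1.
(a,b)_11: α=2, u≡6; β=2, v≡1 (mod 11); (6|11)=-1, (1|11)=+1; sign (−1)^0·-1^2·+1^2 = +1.
(a,b)_17: α=2, u≡3; β=1, v≡8 (mod 17); (3|17)=-1, (8|17)=+1; sign (−1)^0·-1^1·+1^2 = -1.
(a,b)_5: α=4, u≡2; β=0, v≡3 (mod 5); (2|5)=-1, (3|5)=-1; sign (−1)^0·-1^0·-1^4 = +1.
(a,b)_2: α=-4, β=-2; u≡7, v≡7 (mod 8); ε(u)ε(v)=1·1, αω(v)=-4·0, βω(u)=-2·0; sum ≡ 1  ⇒  -1.
(a,b)_13: α=-2, u≡11; β=-2, v≡4 (mod 13); (11|13)=-1, (4|13)=+1; sign (−1)^0·-1^-2·+1^-2 = +1.
(a,b)_23: α=2, u≡21; β=0, v≡16 (mod 23); (21|23)=-1, (16|23)=+1; sign (−1)^0·-1^0·+1^2 = +1.
|Ram(7, -17)| = 2, even; anisotropic at {2, 17}.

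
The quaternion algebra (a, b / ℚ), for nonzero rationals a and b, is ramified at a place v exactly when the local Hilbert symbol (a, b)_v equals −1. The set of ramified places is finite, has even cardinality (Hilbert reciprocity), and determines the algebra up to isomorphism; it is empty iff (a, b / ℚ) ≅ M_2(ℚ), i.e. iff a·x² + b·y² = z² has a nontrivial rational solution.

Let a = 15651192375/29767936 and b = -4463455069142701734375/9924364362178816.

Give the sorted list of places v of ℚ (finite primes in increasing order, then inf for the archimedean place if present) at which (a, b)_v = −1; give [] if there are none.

Mod squares: a ≡ 455, b ≡ -119. Check v ∈ {∞, 2, 3, 5, 7, 11, 13, 17, 19, 23, 31}.
v=5: a=5^3·(≡4), b=5^6·(≡4) mod 5; (4|5)=+1, (4|5)=+1; (−1)^{3·6·2}·(+1)^6·(+1)^3 = +1.
v=17: a=17^2·(≡2), b=17^5·(≡5) mod 17; (2|17)=+1, (5|17)=-1; (−1)^{2·5·8}·(+1)^5·(-1)^2 = +1.
v=2: v_2(a)=-8, v_2(b)=-8; units ≡ 7, 1 (mod 8); ε·ε+αω+βω = 1·0+-8·0+-8·0 ≡ 0  ⇒  (a,b)_2 = +1.
v=23: a=23^2·(≡13), b=23^2·(≡22) mod 23; (13|23)=+1, (22|23)=-1; (−1)^{2·2·11}·(+1)^2·(-1)^2 = +1.
v=∞: 455 > 0 and -119 < 0  ⇒  (a,b)_∞ = +1.
v=7: a=7^1·(≡1), b=7^3·(≡4) mod 7; (1|7)=+1, (4|7)=+1; (−1)^{1·3·3}·(+1)^3·(+1)^1 = -1.
v=3: a=3^2·(≡2), b=3^8·(≡1) mod 3; (2|3)=-1, (1|3)=+1; (−1)^{2·8·1}·(-1)^8·(+1)^2 = +1.
v=31: a=31^-2·(≡15), b=31^-6·(≡9) mod 31; (15|31)=-1, (9|31)=+1; (−1)^{-2·-6·15}·(-1)^-6·(+1)^-2 = +1.
v=13: a=13^1·(≡12), b=13^2·(≡5) mod 13; (12|13)=+1, (5|13)=-1; (−1)^{1·2·6}·(+1)^2·(-1)^1 = -1.
v=19: a=19^0·(≡15), b=19^-2·(≡14) mod 19; (15|19)=-1, (14|19)=-1; (−1)^{0·-2·9}·(-1)^-2·(-1)^0 = +1.
v=11: a=11^-2·(≡5), b=11^-2·(≡2) mod 11; (5|11)=+1, (2|11)=-1; (−1)^{-2·-2·5}·(+1)^-2·(-1)^-2 = +1.
(455, -119 / ℚ) ramifies at {7, 13}: a division algebra.

[7, 13]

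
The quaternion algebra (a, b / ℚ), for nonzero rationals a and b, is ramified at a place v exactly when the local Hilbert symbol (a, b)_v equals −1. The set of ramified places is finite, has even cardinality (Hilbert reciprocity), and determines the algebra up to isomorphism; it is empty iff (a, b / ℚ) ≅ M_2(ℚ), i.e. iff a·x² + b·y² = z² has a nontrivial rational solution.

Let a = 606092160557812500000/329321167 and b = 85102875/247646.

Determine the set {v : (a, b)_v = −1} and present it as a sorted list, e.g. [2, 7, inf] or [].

[2, 3, 7, 17]

(a, b) ≡ (510510, 10010) mod (ℚ^×)²; places V = {2, 3, 5, 7, 11, 13, 17, 19, 23, ∞}.
(a,b)_23: α=0, u≡8; β=2, v≡21 (mod 23); (8|23)=+1, (21|23)=-1; sign (−1)^0·+1^2·-1^0 = +1.
(a,b)_2: α=5, β=-1; u≡7, v≡5 (mod 8); ε(u)ε(v)=1·0, αω(v)=5·1, βω(u)=-1·0; sum ≡ 1  ⇒  -1.
(a,b)_∞: sgn(510510)=+, sgn(10010)=+, so +1.
(a,b)_7: α=-1, u≡2; β=-3, v≡4 (mod 7); (2|7)=+1, (4|7)=+1; sign (−1)^1·+1^-3·+1^-1 = -1.
(a,b)_19: α=-6, u≡14; β=-2, v≡16 (mod 19); (14|19)=-1, (16|19)=+1; sign (−1)^0·-1^-2·+1^-6 = +1.
(a,b)_5: α=11, u≡2; β=3, v≡3 (mod 5); (2|5)=-1, (3|5)=-1; sign (−1)^0·-1^3·-1^11 = +1.
(a,b)_11: α=3, u≡3; β=1, v≡2 (mod 11); (3|11)=+1, (2|11)=-1; sign (−1)^1·+1^1·-1^3 = +1.
(a,b)_13: α=3, u≡12; β=1, v≡12 (mod 13); (12|13)=+1, (12|13)=+1; sign (−1)^0·+1^1·+1^3 = +1.
(a,b)_17: α=3, u≡9; β=0, v≡6 (mod 17); (9|17)=+1, (6|17)=-1; sign (−1)^0·+1^0·-1^3 = -1.
(a,b)_3: α=3, u≡1; β=2, v≡2 (mod 3); (1|3)=+1, (2|3)=-1; sign (−1)^0·+1^2·-1^3 = -1.
Ram(510510, 10010) = {2, 3, 7, 17}; no ℚ_2-point on the conic.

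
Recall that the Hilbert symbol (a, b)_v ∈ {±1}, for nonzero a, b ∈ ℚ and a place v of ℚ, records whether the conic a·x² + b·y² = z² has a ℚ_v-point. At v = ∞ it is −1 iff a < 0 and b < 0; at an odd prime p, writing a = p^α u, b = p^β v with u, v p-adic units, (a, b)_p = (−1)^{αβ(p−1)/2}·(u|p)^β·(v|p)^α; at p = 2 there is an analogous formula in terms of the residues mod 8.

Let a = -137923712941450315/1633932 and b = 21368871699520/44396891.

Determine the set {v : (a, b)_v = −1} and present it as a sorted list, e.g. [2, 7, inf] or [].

Mod squares: a ≡ -73998705, b ≡ 1450955. Check v ∈ {∞, 2, 3, 5, 7, 11, 17, 23, 31, 37, 41, 43, 47}.
v=7: a=7^0·(≡5), b=7^-4·(≡4) mod 7; (5|7)=-1, (4|7)=+1; (−1)^{0·-4·3}·(-1)^-4·(+1)^0 = +1.
v=23: a=23^1·(≡14), b=23^1·(≡20) mod 23; (14|23)=-1, (20|23)=-1; (−1)^{1·1·11}·(-1)^1·(-1)^1 = -1.
v=47: a=47^2·(≡45), b=47^0·(≡18) mod 47; (45|47)=-1, (18|47)=+1; (−1)^{2·0·23}·(-1)^0·(+1)^2 = +1.
v=41: a=41^-2·(≡27), b=41^-2·(≡13) mod 41; (27|41)=-1, (13|41)=-1; (−1)^{-2·-2·20}·(-1)^-2·(-1)^-2 = +1.
v=37: a=37^3·(≡7), b=37^3·(≡18) mod 37; (7|37)=+1, (18|37)=-1; (−1)^{3·3·18}·(+1)^3·(-1)^3 = -1.
v=31: a=31^1·(≡28), b=31^1·(≡15) mod 31; (28|31)=+1, (15|31)=-1; (−1)^{1·1·15}·(+1)^1·(-1)^1 = +1.
v=2: v_2(a)=-2, v_2(b)=6; units ≡ 7, 3 (mod 8); ε·ε+αω+βω = 1·1+-2·1+6·0 ≡ 1  ⇒  (a,b)_2 = -1.
v=43: a=43^2·(≡4), b=43^2·(≡31) mod 43; (4|43)=+1, (31|43)=+1; (−1)^{2·2·21}·(+1)^2·(+1)^2 = +1.
v=∞: -73998705 < 0 and 1450955 > 0  ⇒  (a,b)_∞ = +1.
v=5: a=5^1·(≡1), b=5^1·(≡4) mod 5; (1|5)=+1, (4|5)=+1; (−1)^{1·1·2}·(+1)^1·(+1)^1 = +1.
v=17: a=17^1·(≡13), b=17^0·(≡6) mod 17; (13|17)=+1, (6|17)=-1; (−1)^{1·0·8}·(+1)^0·(-1)^1 = -1.
v=11: a=11^1·(≡3), b=11^-1·(≡3) mod 11; (3|11)=+1, (3|11)=+1; (−1)^{1·-1·5}·(+1)^-1·(+1)^1 = -1.
v=3: a=3^-5·(≡2), b=3^0·(≡2) mod 3; (2|3)=-1, (2|3)=-1; (−1)^{-5·0·1}·(-1)^0·(-1)^-5 = -1.
(-73998705, 1450955 / ℚ) ramifies at {2, 3, 11, 17, 23, 37}: a division algebra.

[2, 3, 11, 17, 23, 37]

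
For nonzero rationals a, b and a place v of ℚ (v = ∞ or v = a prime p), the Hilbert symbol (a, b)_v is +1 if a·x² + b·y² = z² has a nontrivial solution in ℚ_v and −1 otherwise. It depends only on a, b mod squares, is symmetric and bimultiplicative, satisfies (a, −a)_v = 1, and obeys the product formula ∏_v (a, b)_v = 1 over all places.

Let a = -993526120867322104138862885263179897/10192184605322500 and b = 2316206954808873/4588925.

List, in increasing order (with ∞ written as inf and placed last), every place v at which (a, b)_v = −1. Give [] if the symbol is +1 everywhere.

Mod squares: a ≡ -57, b ≡ 754787901. Check v ∈ {∞, 2, 3, 5, 7, 11, 19, 29, 37, 41, 43}.
v=∞: -57 < 0 and 754787901 > 0  ⇒  (a,b)_∞ = +1.
v=19: a=19^13·(≡7), b=19^5·(≡17) mod 19; (7|19)=+1, (17|19)=+1; (−1)^{13·5·9}·(+1)^5·(+1)^13 = -1.
v=43: a=43^2·(≡37), b=43^1·(≡29) mod 43; (37|43)=-1, (29|43)=-1; (−1)^{2·1·21}·(-1)^1·(-1)^2 = -1.
v=2: v_2(a)=-2, v_2(b)=0; units ≡ 7, 5 (mod 8); ε·ε+αω+βω = 1·0+-2·1+0·0 ≡ 0  ⇒  (a,b)_2 = +1.
v=5: a=5^-4·(≡3), b=5^-2·(≡4) mod 5; (3|5)=-1, (4|5)=+1; (−1)^{-4·-2·2}·(-1)^-2·(+1)^-4 = +1.
v=29: a=29^2·(≡22), b=29^1·(≡11) mod 29; (22|29)=+1, (11|29)=-1; (−1)^{2·1·14}·(+1)^1·(-1)^2 = +1.
v=11: a=11^-6·(≡3), b=11^-2·(≡2) mod 11; (3|11)=+1, (2|11)=-1; (−1)^{-6·-2·5}·(+1)^-2·(-1)^-6 = +1.
v=7: a=7^6·(≡6), b=7^3·(≡6) mod 7; (6|7)=-1, (6|7)=-1; (−1)^{6·3·3}·(-1)^3·(-1)^6 = -1.
v=41: a=41^-2·(≡9), b=41^-1·(≡33) mod 41; (9|41)=+1, (33|41)=+1; (−1)^{-2·-1·20}·(+1)^-1·(+1)^-2 = +1.
v=37: a=37^-2·(≡20), b=37^-1·(≡14) mod 37; (20|37)=-1, (14|37)=-1; (−1)^{-2·-1·18}·(-1)^-1·(-1)^-2 = -1.
v=3: a=3^17·(≡2), b=3^7·(≡1) mod 3; (2|3)=-1, (1|3)=+1; (−1)^{17·7·1}·(-1)^7·(+1)^17 = +1.
Ram(-57, 754787901) = {7, 19, 37, 43}; no ℚ_7-point on the conic.

[7, 19, 37, 43]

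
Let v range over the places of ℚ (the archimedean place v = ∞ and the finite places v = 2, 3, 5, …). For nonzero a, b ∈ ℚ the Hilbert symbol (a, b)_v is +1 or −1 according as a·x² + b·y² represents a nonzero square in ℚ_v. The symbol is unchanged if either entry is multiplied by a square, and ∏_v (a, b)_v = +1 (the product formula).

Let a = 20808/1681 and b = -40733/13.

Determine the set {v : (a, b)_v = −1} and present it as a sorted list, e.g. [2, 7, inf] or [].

Mod squares: a ≡ 2, b ≡ -1001. Check v ∈ {∞, 2, 3, 7, 11, 13, 17, 23, 41}.
v=3: a=3^2·(≡2), b=3^0·(≡1) mod 3; (2|3)=-1, (1|3)=+1; (−1)^{2·0·1}·(-1)^0·(+1)^2 = +1.
v=41: a=41^-2·(≡21), b=41^0·(≡30) mod 41; (21|41)=+1, (30|41)=-1; (−1)^{-2·0·20}·(+1)^0·(-1)^-2 = +1.
v=13: a=13^0·(≡2), b=13^-1·(≡9) mod 13; (2|13)=-1, (9|13)=+1; (−1)^{0·-1·6}·(-1)^-1·(+1)^0 = -1.
v=11: a=11^0·(≡2), b=11^1·(≡2) mod 11; (2|11)=-1, (2|11)=-1; (−1)^{0·1·5}·(-1)^1·(-1)^0 = -1.
v=7: a=7^0·(≡4), b=7^1·(≡2) mod 7; (4|7)=+1, (2|7)=+1; (−1)^{0·1·3}·(+1)^1·(+1)^0 = +1.
v=2: v_2(a)=3, v_2(b)=0; units ≡ 1, 7 (mod 8); ε·ε+αω+βω = 0·1+3·0+0·0 ≡ 0  ⇒  (a,b)_2 = +1.
v=∞: 2 > 0 and -1001 < 0  ⇒  (a,b)_∞ = +1.
v=23: a=23^0·(≡8), b=23^2·(≡10) mod 23; (8|23)=+1, (10|23)=-1; (−1)^{0·2·11}·(+1)^2·(-1)^0 = +1.
v=17: a=17^2·(≡15), b=17^0·(≡13) mod 17; (15|17)=+1, (13|17)=+1; (−1)^{2·0·8}·(+1)^0·(+1)^2 = +1.
|Ram(2, -1001)| = 2, even; anisotropic at {11, 13}.

[11, 13]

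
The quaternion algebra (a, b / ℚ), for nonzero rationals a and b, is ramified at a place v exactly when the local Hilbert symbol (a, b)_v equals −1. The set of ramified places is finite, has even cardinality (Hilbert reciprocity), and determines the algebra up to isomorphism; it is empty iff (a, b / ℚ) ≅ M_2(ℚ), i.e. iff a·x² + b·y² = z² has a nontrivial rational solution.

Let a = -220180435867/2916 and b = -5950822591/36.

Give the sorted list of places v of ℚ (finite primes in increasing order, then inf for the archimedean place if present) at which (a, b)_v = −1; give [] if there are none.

[7, 29, 37, inf]

(a, b) ≡ (-3282307, -88711) mod (ℚ^×)²; places V = {2, 3, 7, 19, 23, 29, 37, ∞}.
(a,b)_19: α=1, u≡15; β=1, v≡1 (mod 19); (15|19)=-1, (1|19)=+1; sign (−1)^1·-1^1·+1^1 = +1.
(a,b)_23: α=1, u≡12; β=1, v≡7 (mod 23); (12|23)=+1, (7|23)=-1; sign (−1)^1·+1^1·-1^1 = +1.
(a,b)_7: α=3, u≡1; β=3, v≡2 (mod 7); (1|7)=+1, (2|7)=+1; sign (−1)^1·+1^3·+1^3 = -1.
(a,b)_37: α=3, u≡6; β=2, v≡5 (mod 37); (6|37)=-1, (5|37)=-1; sign (−1)^0·-1^2·-1^3 = -1.
(a,b)_3: α=-6, u≡2; β=-2, v≡2 (mod 3); (2|3)=-1, (2|3)=-1; sign (−1)^0·-1^-2·-1^-6 = +1.
(a,b)_∞: sgn(-3282307)=−, sgn(-88711)=−, so -1.
(a,b)_29: α=1, u≡1; β=1, v≡21 (mod 29); (1|29)=+1, (21|29)=-1; sign (−1)^0·+1^1·-1^1 = -1.
(a,b)_2: α=-2, β=-2; u≡5, v≡1 (mod 8); ε(u)ε(v)=0·0, αω(v)=-2·0, βω(u)=-2·1; sum ≡ 0  ⇒  +1.
Ram(-3282307, -88711) = {7, 29, 37, ∞}; no ℚ_7-point on the conic.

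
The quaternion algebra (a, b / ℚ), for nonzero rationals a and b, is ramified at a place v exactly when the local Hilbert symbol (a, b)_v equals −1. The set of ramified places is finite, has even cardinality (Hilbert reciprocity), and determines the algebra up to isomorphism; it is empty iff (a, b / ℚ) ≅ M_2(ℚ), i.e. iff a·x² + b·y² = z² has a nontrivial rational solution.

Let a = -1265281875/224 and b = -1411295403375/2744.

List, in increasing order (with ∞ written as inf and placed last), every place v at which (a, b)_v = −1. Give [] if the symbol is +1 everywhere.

Mod squares: a ≡ -154, b ≡ -210. Check v ∈ {∞, 2, 3, 5, 7, 11, 13}.
v=13: a=13^2·(≡11), b=13^4·(≡2) mod 13; (11|13)=-1, (2|13)=-1; (−1)^{2·4·6}·(-1)^4·(-1)^2 = +1.
v=7: a=7^-1·(≡6), b=7^-3·(≡3) mod 7; (6|7)=-1, (3|7)=-1; (−1)^{-1·-3·3}·(-1)^-3·(-1)^-1 = -1.
v=11: a=11^3·(≡7), b=11^4·(≡2) mod 11; (7|11)=-1, (2|11)=-1; (−1)^{3·4·5}·(-1)^4·(-1)^3 = -1.
v=3: a=3^2·(≡2), b=3^3·(≡2) mod 3; (2|3)=-1, (2|3)=-1; (−1)^{2·3·1}·(-1)^3·(-1)^2 = -1.
v=2: v_2(a)=-5, v_2(b)=-3; units ≡ 3, 7 (mod 8); ε·ε+αω+βω = 1·1+-5·0+-3·1 ≡ 0  ⇒  (a,b)_2 = +1.
v=∞: -154 < 0 and -210 < 0  ⇒  (a,b)_∞ = -1.
v=5: a=5^4·(≡1), b=5^3·(≡2) mod 5; (1|5)=+1, (2|5)=-1; (−1)^{4·3·2}·(+1)^3·(-1)^4 = +1.
|Ram(-154, -210)| = 4, even; anisotropic at {3, 7, 11, ∞}.

[3, 7, 11, inf]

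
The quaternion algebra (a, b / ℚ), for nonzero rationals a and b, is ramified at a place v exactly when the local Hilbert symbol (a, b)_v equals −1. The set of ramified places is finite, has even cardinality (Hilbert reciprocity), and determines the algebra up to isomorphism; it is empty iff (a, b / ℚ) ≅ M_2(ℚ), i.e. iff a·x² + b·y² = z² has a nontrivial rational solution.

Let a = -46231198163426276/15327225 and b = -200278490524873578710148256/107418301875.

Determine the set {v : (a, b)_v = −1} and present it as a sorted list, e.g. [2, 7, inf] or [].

[11, 19, 23, inf]

(a, b) ≡ (-209, -2622) mod (ℚ^×)²; places V = {2, 3, 5, 7, 11, 13, 17, 19, 23, 29, ∞}.
(a,b)_17: α=2, u≡5; β=2, v≡9 (mod 17); (5|17)=-1, (9|17)=+1; sign (−1)^0·-1^2·+1^2 = +1.
(a,b)_5: α=-2, u≡1; β=-4, v≡3 (mod 5); (1|5)=+1, (3|5)=-1; sign (−1)^0·+1^-4·-1^-2 = +1.
(a,b)_23: α=2, u≡22; β=3, v≡2 (mod 23); (22|23)=-1, (2|23)=+1; sign (−1)^0·-1^3·+1^2 = -1.
(a,b)_3: α=-6, u≡1; β=-5, v≡2 (mod 3); (1|3)=+1, (2|3)=-1; sign (−1)^0·+1^-5·-1^-6 = +1.
(a,b)_∞: sgn(-209)=−, sgn(-2622)=−, so -1.
(a,b)_13: α=2, u≡3; β=2, v≡1 (mod 13); (3|13)=+1, (1|13)=+1; sign (−1)^0·+1^2·+1^2 = +1.
(a,b)_29: α=-2, u≡13; β=-4, v≡12 (mod 29); (13|29)=+1, (12|29)=-1; sign (−1)^0·+1^-4·-1^-2 = +1.
(a,b)_11: α=3, u≡1; β=6, v≡6 (mod 11); (1|11)=+1, (6|11)=-1; sign (−1)^0·+1^6·-1^3 = -1.
(a,b)_7: α=2, u≡1; β=4, v≡6 (mod 7); (1|7)=+1, (6|7)=-1; sign (−1)^0·+1^4·-1^2 = +1.
(a,b)_2: α=2, β=5; u≡7, v≡1 (mod 8); ε(u)ε(v)=1·0, αω(v)=2·0, βω(u)=5·0; sum ≡ 0  ⇒  +1.
(a,b)_19: α=3, u≡8; β=5, v≡8 (mod 19); (8|19)=-1, (8|19)=-1; sign (−1)^1·-1^5·-1^3 = -1.
|Ram(-209, -2622)| = 4, even; anisotropic at {11, 19, 23, ∞}.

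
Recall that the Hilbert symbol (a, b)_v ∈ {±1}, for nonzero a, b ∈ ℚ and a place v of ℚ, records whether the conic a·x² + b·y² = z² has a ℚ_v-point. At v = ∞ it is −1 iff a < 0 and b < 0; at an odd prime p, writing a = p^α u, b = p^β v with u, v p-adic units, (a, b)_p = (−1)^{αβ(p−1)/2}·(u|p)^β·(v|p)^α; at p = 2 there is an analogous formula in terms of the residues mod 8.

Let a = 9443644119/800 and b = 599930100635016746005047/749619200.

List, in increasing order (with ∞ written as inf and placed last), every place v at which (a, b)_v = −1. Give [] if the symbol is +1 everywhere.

[2, 3]

Mod squares: a ≡ 78, b ≡ 14. Check v ∈ {∞, 2, 3, 5, 7, 11, 13, 19, 31}.
v=7: a=7^2·(≡4), b=7^5·(≡2) mod 7; (4|7)=+1, (2|7)=+1; (−1)^{2·5·3}·(+1)^5·(+1)^2 = +1.
v=19: a=19^2·(≡2), b=19^4·(≡8) mod 19; (2|19)=-1, (8|19)=-1; (−1)^{2·4·9}·(-1)^4·(-1)^2 = +1.
v=13: a=13^3·(≡6), b=13^6·(≡3) mod 13; (6|13)=-1, (3|13)=+1; (−1)^{3·6·6}·(-1)^6·(+1)^3 = +1.
v=3: a=3^5·(≡2), b=3^10·(≡2) mod 3; (2|3)=-1, (2|3)=-1; (−1)^{5·10·1}·(-1)^10·(-1)^5 = -1.
v=∞: 78 > 0 and 14 > 0  ⇒  (a,b)_∞ = +1.
v=11: a=11^0·(≡1), b=11^-4·(≡9) mod 11; (1|11)=+1, (9|11)=+1; (−1)^{0·-4·5}·(+1)^-4·(+1)^0 = +1.
v=31: a=31^0·(≡9), b=31^2·(≡28) mod 31; (9|31)=+1, (28|31)=+1; (−1)^{0·2·15}·(+1)^2·(+1)^0 = +1.
v=5: a=5^-2·(≡2), b=5^-2·(≡4) mod 5; (2|5)=-1, (4|5)=+1; (−1)^{-2·-2·2}·(-1)^-2·(+1)^-2 = +1.
v=2: v_2(a)=-5, v_2(b)=-11; units ≡ 7, 7 (mod 8); ε·ε+αω+βω = 1·1+-5·0+-11·0 ≡ 1  ⇒  (a,b)_2 = -1.
(78, 14 / ℚ) ramifies at {2, 3}: a division algebra.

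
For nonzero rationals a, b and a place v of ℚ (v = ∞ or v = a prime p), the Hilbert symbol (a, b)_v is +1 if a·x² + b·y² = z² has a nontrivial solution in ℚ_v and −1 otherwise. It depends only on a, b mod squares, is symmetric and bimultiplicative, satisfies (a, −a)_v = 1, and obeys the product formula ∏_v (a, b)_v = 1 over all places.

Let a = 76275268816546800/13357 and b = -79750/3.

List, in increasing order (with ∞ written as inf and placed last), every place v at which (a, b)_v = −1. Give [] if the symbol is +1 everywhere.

(a, b) ≡ (3219, -9570) mod (ℚ^×)²; places V = {2, 3, 5, 7, 11, 13, 17, 19, 29, 37, ∞}.
(a,b)_19: α=-2, u≡8; β=0, v≡4 (mod 19); (8|19)=-1, (4|19)=+1; sign (−1)^0·-1^0·+1^-2 = +1.
(a,b)_17: α=2, u≡7; β=0, v≡16 (mod 17); (7|17)=-1, (16|17)=+1; sign (−1)^0·-1^0·+1^2 = +1.
(a,b)_11: α=2, u≡8; β=1, v≡7 (mod 11); (8|11)=-1, (7|11)=-1; sign (−1)^0·-1^1·-1^2 = -1.
(a,b)_13: α=2, u≡5; β=0, v≡6 (mod 13); (5|13)=-1, (6|13)=-1; sign (−1)^0·-1^0·-1^2 = +1.
(a,b)_37: α=-1, u≡24; β=0, v≡32 (mod 37); (24|37)=-1, (32|37)=-1; sign (−1)^0·-1^0·-1^-1 = -1.
(a,b)_3: α=3, u≡2; β=-1, v≡2 (mod 3); (2|3)=-1, (2|3)=-1; sign (−1)^1·-1^-1·-1^3 = -1.
(a,b)_7: α=2, u≡3; β=0, v≡5 (mod 7); (3|7)=-1, (5|7)=-1; sign (−1)^0·-1^0·-1^2 = +1.
(a,b)_5: α=2, u≡1; β=3, v≡4 (mod 5); (1|5)=+1, (4|5)=+1; sign (−1)^0·+1^3·+1^2 = +1.
(a,b)_2: α=4, β=1; u≡3, v≡7 (mod 8); ε(u)ε(v)=1·1, αω(v)=4·0, βω(u)=1·1; sum ≡ 0  ⇒  +1.
(a,b)_∞: sgn(3219)=+, sgn(-9570)=−, so +1.
(a,b)_29: α=3, u≡22; β=1, v≡21 (mod 29); (22|29)=+1, (21|29)=-1; sign (−1)^0·+1^1·-1^3 = -1.
|Ram(3219, -9570)| = 4, even; anisotropic at {3, 11, 29, 37}.

[3, 11, 29, 37]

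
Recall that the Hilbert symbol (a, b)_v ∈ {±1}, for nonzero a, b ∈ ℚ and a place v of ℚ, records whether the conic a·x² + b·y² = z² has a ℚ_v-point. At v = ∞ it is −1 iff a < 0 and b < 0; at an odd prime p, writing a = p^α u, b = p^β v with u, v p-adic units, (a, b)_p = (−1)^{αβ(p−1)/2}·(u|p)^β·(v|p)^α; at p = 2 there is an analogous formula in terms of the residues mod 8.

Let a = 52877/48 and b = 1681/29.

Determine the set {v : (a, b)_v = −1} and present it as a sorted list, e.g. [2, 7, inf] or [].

[3, 19]

(a, b) ≡ (1311, 29) mod (ℚ^×)²; places V = {2, 3, 11, 19, 23, 29, 41, ∞}.
(a,b)_23: α=1, u≡11; β=0, v≡8 (mod 23); (11|23)=-1, (8|23)=+1; sign (−1)^0·-1^0·+1^1 = +1.
(a,b)_2: α=-4, β=0; u≡7, v≡5 (mod 8); ε(u)ε(v)=1·0, αω(v)=-4·1, βω(u)=0·0; sum ≡ 0  ⇒  +1.
(a,b)_29: α=0, u≡28; β=-1, v≡28 (mod 29); (28|29)=+1, (28|29)=+1; sign (−1)^0·+1^-1·+1^0 = +1.
(a,b)_19: α=1, u≡18; β=0, v≡18 (mod 19); (18|19)=-1, (18|19)=-1; sign (−1)^0·-1^0·-1^1 = -1.
(a,b)_3: α=-1, u≡2; β=0, v≡2 (mod 3); (2|3)=-1, (2|3)=-1; sign (−1)^0·-1^0·-1^-1 = -1.
(a,b)_41: α=0, u≡4; β=2, v≡17 (mod 41); (4|41)=+1, (17|41)=-1; sign (−1)^0·+1^2·-1^0 = +1.
(a,b)_11: α=2, u≡2; β=0, v≡6 (mod 11); (2|11)=-1, (6|11)=-1; sign (−1)^0·-1^0·-1^2 = +1.
(a,b)_∞: sgn(1311)=+, sgn(29)=+, so +1.
|Ram(1311, 29)| = 2, even; anisotropic at {3, 19}.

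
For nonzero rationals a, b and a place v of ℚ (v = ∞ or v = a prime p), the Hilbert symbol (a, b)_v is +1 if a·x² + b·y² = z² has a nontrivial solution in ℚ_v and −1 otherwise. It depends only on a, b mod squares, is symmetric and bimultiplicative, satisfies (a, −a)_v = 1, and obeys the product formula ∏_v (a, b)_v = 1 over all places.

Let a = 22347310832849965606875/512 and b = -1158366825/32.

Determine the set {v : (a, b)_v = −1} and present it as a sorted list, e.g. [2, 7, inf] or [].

(a, b) ≡ (6118, -1144066) mod (ℚ^×)²; places V = {2, 3, 5, 7, 11, 17, 19, 23, ∞}.
(a,b)_5: α=4, u≡3; β=2, v≡1 (mod 5); (3|5)=-1, (1|5)=+1; sign (−1)^0·-1^2·+1^4 = +1.
(a,b)_7: α=5, u≡6; β=1, v≡3 (mod 7); (6|7)=-1, (3|7)=-1; sign (−1)^1·-1^1·-1^5 = -1.
(a,b)_19: α=3, u≡12; β=1, v≡17 (mod 19); (12|19)=-1, (17|19)=+1; sign (−1)^1·-1^1·+1^3 = +1.
(a,b)_3: α=6, u≡1; β=4, v≡2 (mod 3); (1|3)=+1, (2|3)=-1; sign (−1)^0·+1^4·-1^6 = +1.
(a,b)_∞: sgn(6118)=+, sgn(-1144066)=−, so +1.
(a,b)_2: α=-9, β=-5; u≡3, v≡7 (mod 8); ε(u)ε(v)=1·1, αω(v)=-9·0, βω(u)=-5·1; sum ≡ 0  ⇒  +1.
(a,b)_17: α=2, u≡16; β=1, v≡6 (mod 17); (16|17)=+1, (6|17)=-1; sign (−1)^0·+1^1·-1^2 = +1.
(a,b)_11: α=2, u≡7; β=1, v≡6 (mod 11); (7|11)=-1, (6|11)=-1; sign (−1)^0·-1^1·-1^2 = -1.
(a,b)_23: α=3, u≡18; β=1, v≡17 (mod 23); (18|23)=+1, (17|23)=-1; sign (−1)^1·+1^1·-1^3 = +1.
|Ram(6118, -1144066)| = 2, even; anisotropic at {7, 11}.

[7, 11]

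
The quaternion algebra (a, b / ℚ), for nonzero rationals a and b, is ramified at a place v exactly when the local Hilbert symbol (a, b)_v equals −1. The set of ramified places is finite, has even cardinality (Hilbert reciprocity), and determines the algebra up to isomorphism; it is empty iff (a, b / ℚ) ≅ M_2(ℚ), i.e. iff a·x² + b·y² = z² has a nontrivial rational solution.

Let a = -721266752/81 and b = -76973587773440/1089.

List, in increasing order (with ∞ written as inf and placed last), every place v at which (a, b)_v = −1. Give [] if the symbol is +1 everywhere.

Mod squares: a ≡ -11269793, b ≡ -142097390. Check v ∈ {∞, 2, 3, 5, 11, 17, 19, 23, 29, 37, 41}.
v=5: a=5^0·(≡3), b=5^1·(≡3) mod 5; (3|5)=-1, (3|5)=-1; (−1)^{0·1·2}·(-1)^1·(-1)^0 = -1.
v=41: a=41^1·(≡2), b=41^1·(≡27) mod 41; (2|41)=+1, (27|41)=-1; (−1)^{1·1·20}·(+1)^1·(-1)^1 = -1.
v=37: a=37^1·(≡23), b=37^1·(≡19) mod 37; (23|37)=-1, (19|37)=-1; (−1)^{1·1·18}·(-1)^1·(-1)^1 = +1.
v=11: a=11^0·(≡9), b=11^-2·(≡3) mod 11; (9|11)=+1, (3|11)=+1; (−1)^{0·-2·5}·(+1)^-2·(+1)^0 = +1.
v=∞: -11269793 < 0 and -142097390 < 0  ⇒  (a,b)_∞ = -1.
v=23: a=23^1·(≡13), b=23^2·(≡21) mod 23; (13|23)=+1, (21|23)=-1; (−1)^{1·2·11}·(+1)^2·(-1)^1 = -1.
v=29: a=29^0·(≡16), b=29^1·(≡18) mod 29; (16|29)=+1, (18|29)=-1; (−1)^{0·1·14}·(+1)^1·(-1)^0 = +1.
v=2: v_2(a)=6, v_2(b)=11; units ≡ 7, 1 (mod 8); ε·ε+αω+βω = 1·0+6·0+11·0 ≡ 0  ⇒  (a,b)_2 = +1.
v=19: a=19^1·(≡12), b=19^1·(≡8) mod 19; (12|19)=-1, (8|19)=-1; (−1)^{1·1·9}·(-1)^1·(-1)^1 = -1.
v=3: a=3^-4·(≡1), b=3^-2·(≡1) mod 3; (1|3)=+1, (1|3)=+1; (−1)^{-4·-2·1}·(+1)^-2·(+1)^-4 = +1.
v=17: a=17^1·(≡3), b=17^1·(≡4) mod 17; (3|17)=-1, (4|17)=+1; (−1)^{1·1·8}·(-1)^1·(+1)^1 = -1.
(-11269793, -142097390 / ℚ) ramifies at {5, 17, 19, 23, 41, ∞}: a division algebra.

[5, 17, 19, 23, 41, inf]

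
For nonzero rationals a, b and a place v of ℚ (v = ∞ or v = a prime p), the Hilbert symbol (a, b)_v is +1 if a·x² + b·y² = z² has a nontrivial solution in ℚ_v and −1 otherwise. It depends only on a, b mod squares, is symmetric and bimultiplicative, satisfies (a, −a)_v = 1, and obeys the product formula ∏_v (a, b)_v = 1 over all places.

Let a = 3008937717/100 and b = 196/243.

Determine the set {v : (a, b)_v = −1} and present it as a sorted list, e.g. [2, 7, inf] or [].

[3, 19, 29, 31]

Mod squares: a ≡ 631997, b ≡ 3. Check v ∈ {∞, 2, 3, 5, 7, 19, 23, 29, 31, 37}.
v=31: a=31^1·(≡16), b=31^0·(≡29) mod 31; (16|31)=+1, (29|31)=-1; (−1)^{1·0·15}·(+1)^0·(-1)^1 = -1.
v=7: a=7^0·(≡1), b=7^2·(≡5) mod 7; (1|7)=+1, (5|7)=-1; (−1)^{0·2·3}·(+1)^2·(-1)^0 = +1.
v=3: a=3^2·(≡2), b=3^-5·(≡1) mod 3; (2|3)=-1, (1|3)=+1; (−1)^{2·-5·1}·(-1)^-5·(+1)^2 = -1.
v=2: v_2(a)=-2, v_2(b)=2; units ≡ 5, 3 (mod 8); ε·ε+αω+βω = 0·1+-2·1+2·1 ≡ 0  ⇒  (a,b)_2 = +1.
v=23: a=23^2·(≡12), b=23^0·(≡8) mod 23; (12|23)=+1, (8|23)=+1; (−1)^{2·0·11}·(+1)^0·(+1)^2 = +1.
v=19: a=19^1·(≡2), b=19^0·(≡8) mod 19; (2|19)=-1, (8|19)=-1; (−1)^{1·0·9}·(-1)^0·(-1)^1 = -1.
v=29: a=29^1·(≡21), b=29^0·(≡2) mod 29; (21|29)=-1, (2|29)=-1; (−1)^{1·0·14}·(-1)^0·(-1)^1 = -1.
v=5: a=5^-2·(≡3), b=5^0·(≡2) mod 5; (3|5)=-1, (2|5)=-1; (−1)^{-2·0·2}·(-1)^0·(-1)^-2 = +1.
v=37: a=37^1·(≡6), b=37^0·(≡34) mod 37; (6|37)=-1, (34|37)=+1; (−1)^{1·0·18}·(-1)^0·(+1)^1 = +1.
v=∞: 631997 > 0 and 3 > 0  ⇒  (a,b)_∞ = +1.
|Ram(631997, 3)| = 4, even; anisotropic at {3, 19, 29, 31}.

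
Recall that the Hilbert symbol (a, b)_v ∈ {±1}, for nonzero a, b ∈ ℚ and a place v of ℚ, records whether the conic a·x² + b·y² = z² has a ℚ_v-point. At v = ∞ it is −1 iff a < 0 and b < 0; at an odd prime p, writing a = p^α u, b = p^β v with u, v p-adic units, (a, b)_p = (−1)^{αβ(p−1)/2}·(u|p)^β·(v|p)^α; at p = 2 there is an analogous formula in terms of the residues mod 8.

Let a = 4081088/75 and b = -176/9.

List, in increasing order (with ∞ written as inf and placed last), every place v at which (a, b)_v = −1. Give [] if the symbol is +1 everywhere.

[11, 17]

Mod squares: a ≡ 1581, b ≡ -11. Check v ∈ {∞, 2, 3, 5, 11, 17, 31}.
v=31: a=31^1·(≡16), b=31^0·(≡8) mod 31; (16|31)=+1, (8|31)=+1; (−1)^{1·0·15}·(+1)^0·(+1)^1 = +1.
v=5: a=5^-2·(≡1), b=5^0·(≡1) mod 5; (1|5)=+1, (1|5)=+1; (−1)^{-2·0·2}·(+1)^0·(+1)^-2 = +1.
v=17: a=17^1·(≡1), b=17^0·(≡5) mod 17; (1|17)=+1, (5|17)=-1; (−1)^{1·0·8}·(+1)^0·(-1)^1 = -1.
v=2: v_2(a)=6, v_2(b)=4; units ≡ 5, 5 (mod 8); ε·ε+αω+βω = 0·0+6·1+4·1 ≡ 0  ⇒  (a,b)_2 = +1.
v=3: a=3^-1·(≡2), b=3^-2·(≡1) mod 3; (2|3)=-1, (1|3)=+1; (−1)^{-1·-2·1}·(-1)^-2·(+1)^-1 = +1.
v=11: a=11^2·(≡10), b=11^1·(≡8) mod 11; (10|11)=-1, (8|11)=-1; (−1)^{2·1·5}·(-1)^1·(-1)^2 = -1.
v=∞: 1581 > 0 and -11 < 0  ⇒  (a,b)_∞ = +1.
Ram(1581, -11) = {11, 17}; no ℚ_11-point on the conic.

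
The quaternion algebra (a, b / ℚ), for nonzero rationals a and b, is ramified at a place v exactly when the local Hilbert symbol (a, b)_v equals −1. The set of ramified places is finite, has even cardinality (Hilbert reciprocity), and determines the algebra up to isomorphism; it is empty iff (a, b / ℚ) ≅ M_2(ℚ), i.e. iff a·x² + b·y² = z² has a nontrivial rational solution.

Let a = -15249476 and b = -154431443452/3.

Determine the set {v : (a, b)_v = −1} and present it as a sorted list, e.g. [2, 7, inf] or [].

Mod squares: a ≡ -3812369, b ≡ -320840949. Check v ∈ {∞, 2, 3, 11, 13, 17, 19, 29, 37, 41}.
v=19: a=19^1·(≡13), b=19^2·(≡17) mod 19; (13|19)=-1, (17|19)=+1; (−1)^{1·2·9}·(-1)^2·(+1)^1 = +1.
v=29: a=29^1·(≡13), b=29^1·(≡26) mod 29; (13|29)=+1, (26|29)=-1; (−1)^{1·1·14}·(+1)^1·(-1)^1 = -1.
v=37: a=37^1·(≡32), b=37^1·(≡6) mod 37; (32|37)=-1, (6|37)=-1; (−1)^{1·1·18}·(-1)^1·(-1)^1 = +1.
v=2: v_2(a)=2, v_2(b)=2; units ≡ 7, 3 (mod 8); ε·ε+αω+βω = 1·1+2·1+2·0 ≡ 1  ⇒  (a,b)_2 = -1.
v=11: a=11^1·(≡3), b=11^1·(≡7) mod 11; (3|11)=+1, (7|11)=-1; (−1)^{1·1·5}·(+1)^1·(-1)^1 = +1.
v=3: a=3^0·(≡1), b=3^-1·(≡2) mod 3; (1|3)=+1, (2|3)=-1; (−1)^{0·-1·1}·(+1)^-1·(-1)^0 = +1.
v=41: a=41^0·(≡23), b=41^1·(≡35) mod 41; (23|41)=+1, (35|41)=-1; (−1)^{0·1·20}·(+1)^1·(-1)^0 = +1.
v=13: a=13^0·(≡5), b=13^1·(≡7) mod 13; (5|13)=-1, (7|13)=-1; (−1)^{0·1·6}·(-1)^1·(-1)^0 = -1.
v=17: a=17^1·(≡11), b=17^1·(≡10) mod 17; (11|17)=-1, (10|17)=-1; (−1)^{1·1·8}·(-1)^1·(-1)^1 = +1.
v=∞: -3812369 < 0 and -320840949 < 0  ⇒  (a,b)_∞ = -1.
|Ram(-3812369, -320840949)| = 4, even; anisotropic at {2, 13, 29, ∞}.

[2, 13, 29, inf]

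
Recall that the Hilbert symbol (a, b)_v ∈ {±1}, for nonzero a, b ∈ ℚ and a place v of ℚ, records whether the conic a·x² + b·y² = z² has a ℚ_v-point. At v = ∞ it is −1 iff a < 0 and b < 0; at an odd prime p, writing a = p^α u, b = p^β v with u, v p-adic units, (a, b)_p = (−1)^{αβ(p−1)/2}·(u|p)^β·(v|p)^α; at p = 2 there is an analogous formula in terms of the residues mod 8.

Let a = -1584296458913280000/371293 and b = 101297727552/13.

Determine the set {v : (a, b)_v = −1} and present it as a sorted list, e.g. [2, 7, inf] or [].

(a, b) ≡ (-182091, 134589) mod (ℚ^×)²; places V = {2, 3, 5, 7, 13, 17, 23, 29, ∞}.
(a,b)_13: α=-5, u≡8; β=-1, v≡8 (mod 13); (8|13)=-1, (8|13)=-1; sign (−1)^0·-1^-1·-1^-5 = +1.
(a,b)_23: α=3, u≡8; β=2, v≡8 (mod 23); (8|23)=+1, (8|23)=+1; sign (−1)^0·+1^2·+1^3 = +1.
(a,b)_7: α=1, u≡3; β=1, v≡5 (mod 7); (3|7)=-1, (5|7)=-1; sign (−1)^1·-1^1·-1^1 = -1.
(a,b)_2: α=12, β=6; u≡5, v≡5 (mod 8); ε(u)ε(v)=0·0, αω(v)=12·1, βω(u)=6·1; sum ≡ 0  ⇒  +1.
(a,b)_17: α=4, u≡15; β=3, v≡11 (mod 17); (15|17)=+1, (11|17)=-1; sign (−1)^0·+1^3·-1^4 = +1.
(a,b)_5: α=4, u≡4; β=0, v≡4 (mod 5); (4|5)=+1, (4|5)=+1; sign (−1)^0·+1^0·+1^4 = +1.
(a,b)_3: α=1, u≡2; β=1, v≡1 (mod 3); (2|3)=-1, (1|3)=+1; sign (−1)^1·-1^1·+1^1 = +1.
(a,b)_∞: sgn(-182091)=−, sgn(134589)=+, so +1.
(a,b)_29: α=1, u≡21; β=1, v≡20 (mod 29); (21|29)=-1, (20|29)=+1; sign (−1)^0·-1^1·+1^1 = -1.
(-182091, 134589 / ℚ) ramifies at {7, 29}: a division algebra.

[7, 29]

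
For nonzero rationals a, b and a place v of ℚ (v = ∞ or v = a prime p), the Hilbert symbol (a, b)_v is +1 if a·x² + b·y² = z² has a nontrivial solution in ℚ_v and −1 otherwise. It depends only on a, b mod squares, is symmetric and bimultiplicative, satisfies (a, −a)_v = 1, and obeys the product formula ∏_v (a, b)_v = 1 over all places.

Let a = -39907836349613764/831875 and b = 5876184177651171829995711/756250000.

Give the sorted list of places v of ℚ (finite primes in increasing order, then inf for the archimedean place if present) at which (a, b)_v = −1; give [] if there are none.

[7, 11, 19, 29]

Mod squares: a ≡ -11, b ≡ 181279. Check v ∈ {∞, 2, 3, 5, 7, 11, 19, 29, 47}.
v=29: a=29^4·(≡26), b=29^5·(≡20) mod 29; (26|29)=-1, (20|29)=+1; (−1)^{4·5·14}·(-1)^5·(+1)^4 = -1.
v=47: a=47^2·(≡14), b=47^3·(≡16) mod 47; (14|47)=+1, (16|47)=+1; (−1)^{2·3·23}·(+1)^3·(+1)^2 = +1.
v=19: a=19^4·(≡14), b=19^7·(≡12) mod 19; (14|19)=-1, (12|19)=-1; (−1)^{4·7·9}·(-1)^7·(-1)^4 = -1.
v=3: a=3^0·(≡1), b=3^2·(≡1) mod 3; (1|3)=+1, (1|3)=+1; (−1)^{0·2·1}·(+1)^2·(+1)^0 = +1.
v=11: a=11^-3·(≡2), b=11^-2·(≡2) mod 11; (2|11)=-1, (2|11)=-1; (−1)^{-3·-2·5}·(-1)^-2·(-1)^-3 = -1.
v=7: a=7^2·(≡5), b=7^3·(≡2) mod 7; (5|7)=-1, (2|7)=+1; (−1)^{2·3·3}·(-1)^3·(+1)^2 = -1.
v=2: v_2(a)=2, v_2(b)=-4; units ≡ 5, 7 (mod 8); ε·ε+αω+βω = 0·1+2·0+-4·1 ≡ 0  ⇒  (a,b)_2 = +1.
v=∞: -11 < 0 and 181279 > 0  ⇒  (a,b)_∞ = +1.
v=5: a=5^-4·(≡1), b=5^-8·(≡1) mod 5; (1|5)=+1, (1|5)=+1; (−1)^{-4·-8·2}·(+1)^-8·(+1)^-4 = +1.
Ram(-11, 181279) = {7, 11, 19, 29}; no ℚ_7-point on the conic.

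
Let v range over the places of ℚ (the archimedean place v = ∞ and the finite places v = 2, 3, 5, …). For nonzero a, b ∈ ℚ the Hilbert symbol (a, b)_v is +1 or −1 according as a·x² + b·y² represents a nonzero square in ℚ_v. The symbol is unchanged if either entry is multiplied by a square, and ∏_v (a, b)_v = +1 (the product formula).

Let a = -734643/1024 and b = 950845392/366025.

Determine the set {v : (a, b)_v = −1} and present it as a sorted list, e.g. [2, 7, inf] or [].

Mod squares: a ≡ -483, b ≡ 14973. Check v ∈ {∞, 2, 3, 5, 7, 11, 13, 23, 31}.
v=11: a=11^0·(≡3), b=11^-4·(≡8) mod 11; (3|11)=+1, (8|11)=-1; (−1)^{0·-4·5}·(+1)^-4·(-1)^0 = +1.
v=2: v_2(a)=-10, v_2(b)=4; units ≡ 5, 5 (mod 8); ε·ε+αω+βω = 0·0+-10·1+4·1 ≡ 0  ⇒  (a,b)_2 = +1.
v=23: a=23^1·(≡12), b=23^1·(≡10) mod 23; (12|23)=+1, (10|23)=-1; (−1)^{1·1·11}·(+1)^1·(-1)^1 = +1.
v=3: a=3^3·(≡1), b=3^5·(≡2) mod 3; (1|3)=+1, (2|3)=-1; (−1)^{3·5·1}·(+1)^5·(-1)^3 = +1.
v=31: a=31^0·(≡26), b=31^1·(≡5) mod 31; (26|31)=-1, (5|31)=+1; (−1)^{0·1·15}·(-1)^1·(+1)^0 = -1.
v=∞: -483 < 0 and 14973 > 0  ⇒  (a,b)_∞ = +1.
v=7: a=7^1·(≡1), b=7^3·(≡2) mod 7; (1|7)=+1, (2|7)=+1; (−1)^{1·3·3}·(+1)^3·(+1)^1 = -1.
v=13: a=13^2·(≡6), b=13^0·(≡12) mod 13; (6|13)=-1, (12|13)=+1; (−1)^{2·0·6}·(-1)^0·(+1)^2 = +1.
v=5: a=5^0·(≡3), b=5^-2·(≡2) mod 5; (3|5)=-1, (2|5)=-1; (−1)^{0·-2·2}·(-1)^-2·(-1)^0 = +1.
|Ram(-483, 14973)| = 2, even; anisotropic at {7, 31}.

[7, 31]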